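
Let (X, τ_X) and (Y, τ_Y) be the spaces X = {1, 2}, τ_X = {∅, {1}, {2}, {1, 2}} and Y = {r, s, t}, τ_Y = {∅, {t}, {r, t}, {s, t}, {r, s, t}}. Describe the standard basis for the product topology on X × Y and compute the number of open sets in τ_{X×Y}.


Basis B = {∅ × ∅, {1} × {t}, {2} × {t}, {1} × {r, t}, {1} × {s, t}, {1, 2} × {t}, {2} × {r, t}, {2} × {s, t}, {1} × {r, s, t}, {2} × {r, s, t}, {1, 2} × {r, t}, {1, 2} × {s, t}, {1, 2} × {r, s, t}}; |τ_{X×Y}| = 25.

Enumerate products U × V with U ∈ τ_X, V ∈ τ_Y (deduplicated):
  ∅ × ∅ = {} (∅)
  {1} × {t} = {(1,t)}
  {2} × {t} = {(2,t)}
  {1} × {r, t} = {(1,r), (1,t)}
  {1} × {s, t} = {(1,s), (1,t)}
  {1, 2} × {t} = {(1,t), (2,t)}
  {2} × {r, t} = {(2,r), (2,t)}
  {2} × {s, t} = {(2,s), (2,t)}
  {1} × {r, s, t} = {(1,r), (1,s), (1,t)}
  {2} × {r, s, t} = {(2,r), (2,s), (2,t)}
  {1, 2} × {r, t} = {(1,r), (1,t), (2,r), (2,t)}
  {1, 2} × {s, t} = {(1,s), (1,t), (2,s), (2,t)}
  {1, 2} × {r, s, t} = {(1,r), (1,s), (1,t), (2,r), (2,s), (2,t)}
These 13 distinct sets form the basis B.
Close under arbitrary unions to get τ_{X×Y}; counting gives |τ_{X×Y}| = 25.


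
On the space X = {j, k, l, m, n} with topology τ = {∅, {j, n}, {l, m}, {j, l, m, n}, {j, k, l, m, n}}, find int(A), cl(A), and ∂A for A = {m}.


int(A) = ∅, cl(A) = {k, l, m}, ∂A = {k, l, m}.

Closed sets in (X, τ) are complements of opens:
  closed(X, τ) = {∅, {k}, {j, k, n}, {k, l, m}, {j, k, l, m, n}}.
int(A) = ⋃ {U ∈ τ : U ⊆ A}. Opens contained in A: ∅.
Taking the union of these: int(A) = ∅.
cl(A) = ⋂ {C closed : A ⊆ C}. Closed sets containing A: {k, l, m}, {j, k, l, m, n}.
Intersecting these: cl(A) = {k, l, m}.
∂A = cl(A) ∖ int(A) = {k, l, m} ∖ ∅ = {k, l, m}.


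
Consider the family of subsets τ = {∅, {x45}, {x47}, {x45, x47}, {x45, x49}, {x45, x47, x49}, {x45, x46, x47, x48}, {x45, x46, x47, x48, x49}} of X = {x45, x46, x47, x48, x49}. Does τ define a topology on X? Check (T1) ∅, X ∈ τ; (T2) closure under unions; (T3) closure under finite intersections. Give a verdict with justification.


τ IS a topology on X.

Axiom (T1): ∅ ∈ τ? Yes; X ∈ τ? Yes.
Axiom (T2/T3): check pairwise unions and intersections of members of τ.
All pairwise intersections and unions checked — each lies in τ. Therefore τ satisfies (T1), (T2), (T3): it IS a topology on X.


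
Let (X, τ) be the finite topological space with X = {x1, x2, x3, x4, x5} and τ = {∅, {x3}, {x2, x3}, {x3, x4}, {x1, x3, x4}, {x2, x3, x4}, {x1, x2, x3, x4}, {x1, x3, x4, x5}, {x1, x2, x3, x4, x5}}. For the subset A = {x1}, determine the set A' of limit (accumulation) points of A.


A' = {x5}

For each x ∈ X, list the open sets U ∈ τ with x ∈ U, then check whether U ∩ (A ∖ {x}) ≠ ∅ for every such U.
  x = x1: open {x1, x3, x4} ∋ x has {x1, x3, x4} ∩ (A ∖ {x1}) = ∅, so x is NOT a limit point.
  x = x2: open {x2, x3} ∋ x has {x2, x3} ∩ (A ∖ {x2}) = ∅, so x is NOT a limit point.
  x = x3: open {x3} ∋ x has {x3} ∩ (A ∖ {x3}) = ∅, so x is NOT a limit point.
  x = x4: open {x3, x4} ∋ x has {x3, x4} ∩ (A ∖ {x4}) = ∅, so x is NOT a limit point.
  x = x5: opens ∋ x are {x1, x3, x4, x5}, {x1, x2, x3, x4, x5}; each meets A ∖ {x5}, so x IS a limit point.
Collecting: A' = {x5}.


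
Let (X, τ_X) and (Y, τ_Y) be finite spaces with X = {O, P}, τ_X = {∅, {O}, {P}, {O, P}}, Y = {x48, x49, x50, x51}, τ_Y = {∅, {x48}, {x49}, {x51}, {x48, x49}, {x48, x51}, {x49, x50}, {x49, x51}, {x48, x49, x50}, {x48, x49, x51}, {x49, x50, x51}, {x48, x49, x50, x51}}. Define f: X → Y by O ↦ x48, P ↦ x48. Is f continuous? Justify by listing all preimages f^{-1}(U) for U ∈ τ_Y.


f IS continuous.

Compute f^{-1}(U) for each U ∈ τ_Y:
  U = ∅: f^{-1}(U) = ∅ ∈ τ_X ✓.
  U = {x48}: f^{-1}(U) = {O, P} ∈ τ_X ✓.
  U = {x49}: f^{-1}(U) = ∅ ∈ τ_X ✓.
  U = {x51}: f^{-1}(U) = ∅ ∈ τ_X ✓.
  U = {x48, x49}: f^{-1}(U) = {O, P} ∈ τ_X ✓.
  U = {x48, x51}: f^{-1}(U) = {O, P} ∈ τ_X ✓.
  U = {x49, x50}: f^{-1}(U) = ∅ ∈ τ_X ✓.
  U = {x49, x51}: f^{-1}(U) = ∅ ∈ τ_X ✓.
  U = {x48, x49, x50}: f^{-1}(U) = {O, P} ∈ τ_X ✓.
  U = {x48, x49, x51}: f^{-1}(U) = {O, P} ∈ τ_X ✓.
  U = {x49, x50, x51}: f^{-1}(U) = ∅ ∈ τ_X ✓.
  U = {x48, x49, x50, x51}: f^{-1}(U) = {O, P} ∈ τ_X ✓.
Every preimage lies in τ_X, so f IS continuous.


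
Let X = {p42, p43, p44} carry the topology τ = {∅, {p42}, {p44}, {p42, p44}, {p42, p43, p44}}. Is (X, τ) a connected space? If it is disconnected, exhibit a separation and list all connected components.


(X, τ) is connected.

Find clopen sets (U ∈ τ with X ∖ U ∈ τ):
  U = ∅, X ∖ U = {p42, p43, p44} — both open, so U is clopen.
  U = {p42, p43, p44}, X ∖ U = ∅ — both open, so U is clopen.
Only trivial clopens (∅ and X) exist, so (X, τ) is connected.
Compute connected components by grouping points that agree on all clopens:
  component: {p42, p43, p44}


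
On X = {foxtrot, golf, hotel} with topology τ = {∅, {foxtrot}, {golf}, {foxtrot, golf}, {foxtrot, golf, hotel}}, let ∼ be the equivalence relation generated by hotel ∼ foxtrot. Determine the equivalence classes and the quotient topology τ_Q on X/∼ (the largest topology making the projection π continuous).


X/∼ = {[foxtrot=hotel], [golf]}; |τ_Q| = 3.

Equivalence classes: [foxtrot=hotel], [golf].
Quotient map π: X → X/∼ sends foxtrot ↦ [foxtrot=hotel], golf ↦ [golf], hotel ↦ [foxtrot=hotel].
For each subset V ⊆ X/∼, compute π^{-1}(V) ⊆ X and check whether π^{-1}(V) ∈ τ. V is open in τ_Q iff π^{-1}(V) ∈ τ.
  V = {}: π^{-1}(V) = ∅ ∈ τ ✓.
  V = {[foxtrot=hotel]}: π^{-1}(V) = {foxtrot, hotel} ∉ τ ✗.
  V = {[golf]}: π^{-1}(V) = {golf} ∈ τ ✓.
  V = {[foxtrot=hotel], [golf]}: π^{-1}(V) = {foxtrot, golf, hotel} ∈ τ ✓.
Open sets in the quotient: τ_Q = {{}, {[golf]}, {[foxtrot=hotel], [golf]}} (3 elements).


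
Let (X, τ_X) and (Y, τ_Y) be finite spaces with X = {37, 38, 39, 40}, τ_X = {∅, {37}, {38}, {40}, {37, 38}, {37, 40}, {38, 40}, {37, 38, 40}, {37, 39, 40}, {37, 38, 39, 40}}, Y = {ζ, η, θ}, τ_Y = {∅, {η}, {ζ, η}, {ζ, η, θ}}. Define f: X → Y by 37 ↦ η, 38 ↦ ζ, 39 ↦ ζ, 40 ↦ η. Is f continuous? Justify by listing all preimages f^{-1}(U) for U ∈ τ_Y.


f IS continuous.

Compute f^{-1}(U) for each U ∈ τ_Y:
  U = ∅: f^{-1}(U) = ∅ ∈ τ_X ✓.
  U = {η}: f^{-1}(U) = {37, 40} ∈ τ_X ✓.
  U = {ζ, η}: f^{-1}(U) = {37, 38, 39, 40} ∈ τ_X ✓.
  U = {ζ, η, θ}: f^{-1}(U) = {37, 38, 39, 40} ∈ τ_X ✓.
Every preimage lies in τ_X, so f IS continuous.


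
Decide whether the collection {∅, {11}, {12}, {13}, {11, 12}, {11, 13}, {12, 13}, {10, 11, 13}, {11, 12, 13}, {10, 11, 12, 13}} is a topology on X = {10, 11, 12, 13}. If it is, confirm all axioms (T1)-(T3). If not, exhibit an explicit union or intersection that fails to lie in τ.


τ IS a topology on X.

Axiom (T1): ∅ ∈ τ? Yes; X ∈ τ? Yes.
Axiom (T2/T3): check pairwise unions and intersections of members of τ.
All pairwise intersections and unions checked — each lies in τ. Therefore τ satisfies (T1), (T2), (T3): it IS a topology on X.


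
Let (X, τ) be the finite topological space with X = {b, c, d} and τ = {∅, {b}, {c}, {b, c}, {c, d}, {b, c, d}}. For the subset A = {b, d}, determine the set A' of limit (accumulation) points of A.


A' = ∅

For each x ∈ X, list the open sets U ∈ τ with x ∈ U, then check whether U ∩ (A ∖ {x}) ≠ ∅ for every such U.
  x = b: open {b} ∋ x has {b} ∩ (A ∖ {b}) = ∅, so x is NOT a limit point.
  x = c: open {c} ∋ x has {c} ∩ (A ∖ {c}) = ∅, so x is NOT a limit point.
  x = d: open {c, d} ∋ x has {c, d} ∩ (A ∖ {d}) = ∅, so x is NOT a limit point.
Collecting: A' = ∅.


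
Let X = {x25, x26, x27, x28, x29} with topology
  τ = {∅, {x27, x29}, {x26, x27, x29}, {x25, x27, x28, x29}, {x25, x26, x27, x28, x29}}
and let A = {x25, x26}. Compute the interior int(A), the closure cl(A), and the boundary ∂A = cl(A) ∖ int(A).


int(A) = ∅, cl(A) = {x25, x26, x28}, ∂A = {x25, x26, x28}.

Closed sets in (X, τ) are complements of opens:
  closed(X, τ) = {∅, {x26}, {x25, x28}, {x25, x26, x28}, {x25, x26, x27, x28, x29}}.
int(A) = ⋃ {U ∈ τ : U ⊆ A}. Opens contained in A: ∅.
Taking the union of these: int(A) = ∅.
cl(A) = ⋂ {C closed : A ⊆ C}. Closed sets containing A: {x25, x26, x28}, {x25, x26, x27, x28, x29}.
Intersecting these: cl(A) = {x25, x26, x28}.
∂A = cl(A) ∖ int(A) = {x25, x26, x28} ∖ ∅ = {x25, x26, x28}.


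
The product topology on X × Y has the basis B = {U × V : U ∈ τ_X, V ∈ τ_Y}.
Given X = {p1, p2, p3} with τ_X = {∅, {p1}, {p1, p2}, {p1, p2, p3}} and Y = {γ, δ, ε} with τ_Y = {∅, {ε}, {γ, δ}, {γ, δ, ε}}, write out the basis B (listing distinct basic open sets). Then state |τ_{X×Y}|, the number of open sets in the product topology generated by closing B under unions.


Basis B = {∅ × ∅, {p1} × {ε}, {p1} × {γ, δ}, {p1, p2} × {ε}, {p1} × {γ, δ, ε}, {p1, p2, p3} × {ε}, {p1, p2} × {γ, δ}, {p1, p2} × {γ, δ, ε}, {p1, p2, p3} × {γ, δ}, {p1, p2, p3} × {γ, δ, ε}}; |τ_{X×Y}| = 16.

Enumerate products U × V with U ∈ τ_X, V ∈ τ_Y (deduplicated):
  ∅ × ∅ = {} (∅)
  {p1} × {ε} = {(p1,ε)}
  {p1} × {γ, δ} = {(p1,γ), (p1,δ)}
  {p1, p2} × {ε} = {(p1,ε), (p2,ε)}
  {p1} × {γ, δ, ε} = {(p1,γ), (p1,δ), (p1,ε)}
  {p1, p2, p3} × {ε} = {(p1,ε), (p2,ε), (p3,ε)}
  {p1, p2} × {γ, δ} = {(p1,γ), (p1,δ), (p2,γ), (p2,δ)}
  {p1, p2} × {γ, δ, ε} = {(p1,γ), (p1,δ), (p1,ε), (p2,γ), (p2,δ), (p2,ε)}
  {p1, p2, p3} × {γ, δ} = {(p1,γ), (p1,δ), (p2,γ), (p2,δ), (p3,γ), (p3,δ)}
  {p1, p2, p3} × {γ, δ, ε} = {(p1,γ), (p1,δ), (p1,ε), (p2,γ), (p2,δ), (p2,ε), (p3,γ), (p3,δ), (p3,ε)}
These 10 distinct sets form the basis B.
Close under arbitrary unions to get τ_{X×Y}; counting gives |τ_{X×Y}| = 16.


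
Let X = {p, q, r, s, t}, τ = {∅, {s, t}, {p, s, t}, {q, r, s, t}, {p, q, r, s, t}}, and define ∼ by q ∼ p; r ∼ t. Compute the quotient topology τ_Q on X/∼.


X/∼ = {[p=q], [r=t], [s]}; |τ_Q| = 2.

Equivalence classes: [p=q], [r=t], [s].
Quotient map π: X → X/∼ sends p ↦ [p=q], q ↦ [p=q], r ↦ [r=t], s ↦ [s], t ↦ [r=t].
For each subset V ⊆ X/∼, compute π^{-1}(V) ⊆ X and check whether π^{-1}(V) ∈ τ. V is open in τ_Q iff π^{-1}(V) ∈ τ.
  V = {}: π^{-1}(V) = ∅ ∈ τ ✓.
  V = {[p=q]}: π^{-1}(V) = {p, q} ∉ τ ✗.
  V = {[r=t]}: π^{-1}(V) = {r, t} ∉ τ ✗.
  V = {[p=q], [r=t]}: π^{-1}(V) = {p, q, r, t} ∉ τ ✗.
  V = {[s]}: π^{-1}(V) = {s} ∉ τ ✗.
  V = {[p=q], [s]}: π^{-1}(V) = {p, q, s} ∉ τ ✗.
  V = {[r=t], [s]}: π^{-1}(V) = {r, s, t} ∉ τ ✗.
  V = {[p=q], [r=t], [s]}: π^{-1}(V) = {p, q, r, s, t} ∈ τ ✓.
Open sets in the quotient: τ_Q = {{}, {[p=q], [r=t], [s]}} (2 elements).


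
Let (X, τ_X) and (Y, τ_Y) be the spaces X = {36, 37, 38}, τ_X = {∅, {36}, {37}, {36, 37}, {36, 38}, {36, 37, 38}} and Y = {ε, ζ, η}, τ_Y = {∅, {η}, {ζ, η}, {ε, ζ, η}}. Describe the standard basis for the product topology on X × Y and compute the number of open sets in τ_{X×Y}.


Basis B = {∅ × ∅, {36} × {η}, {37} × {η}, {36} × {ζ, η}, {36, 37} × {η}, {36, 38} × {η}, {37} × {ζ, η}, {36} × {ε, ζ, η}, {36, 37, 38} × {η}, {37} × {ε, ζ, η}, {36, 37} × {ζ, η}, {36, 38} × {ζ, η}, {36, 37} × {ε, ζ, η}, {36, 38} × {ε, ζ, η}, {36, 37, 38} × {ζ, η}, {36, 37, 38} × {ε, ζ, η}}; |τ_{X×Y}| = 40.

Enumerate products U × V with U ∈ τ_X, V ∈ τ_Y (deduplicated):
  ∅ × ∅ = {} (∅)
  {36} × {η} = {(36,η)}
  {37} × {η} = {(37,η)}
  {36} × {ζ, η} = {(36,ζ), (36,η)}
  {36, 37} × {η} = {(36,η), (37,η)}
  {36, 38} × {η} = {(36,η), (38,η)}
  {37} × {ζ, η} = {(37,ζ), (37,η)}
  {36} × {ε, ζ, η} = {(36,ε), (36,ζ), (36,η)}
  {36, 37, 38} × {η} = {(36,η), (37,η), (38,η)}
  {37} × {ε, ζ, η} = {(37,ε), (37,ζ), (37,η)}
  {36, 37} × {ζ, η} = {(36,ζ), (36,η), (37,ζ), (37,η)}
  {36, 38} × {ζ, η} = {(36,ζ), (36,η), (38,ζ), (38,η)}
  {36, 37} × {ε, ζ, η} = {(36,ε), (36,ζ), (36,η), (37,ε), (37,ζ), (37,η)}
  {36, 38} × {ε, ζ, η} = {(36,ε), (36,ζ), (36,η), (38,ε), (38,ζ), (38,η)}
  {36, 37, 38} × {ζ, η} = {(36,ζ), (36,η), (37,ζ), (37,η), (38,ζ), (38,η)}
  {36, 37, 38} × {ε, ζ, η} = {(36,ε), (36,ζ), (36,η), (37,ε), (37,ζ), (37,η), (38,ε), (38,ζ), (38,η)}
These 16 distinct sets form the basis B.
Close under arbitrary unions to get τ_{X×Y}; counting gives |τ_{X×Y}| = 40.


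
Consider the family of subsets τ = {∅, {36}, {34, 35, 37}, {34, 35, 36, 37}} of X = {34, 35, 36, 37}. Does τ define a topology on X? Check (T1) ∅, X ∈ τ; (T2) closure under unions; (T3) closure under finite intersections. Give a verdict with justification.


τ IS a topology on X.

Axiom (T1): ∅ ∈ τ? Yes; X ∈ τ? Yes.
Axiom (T2/T3): check pairwise unions and intersections of members of τ.
All pairwise intersections and unions checked — each lies in τ. Therefore τ satisfies (T1), (T2), (T3): it IS a topology on X.


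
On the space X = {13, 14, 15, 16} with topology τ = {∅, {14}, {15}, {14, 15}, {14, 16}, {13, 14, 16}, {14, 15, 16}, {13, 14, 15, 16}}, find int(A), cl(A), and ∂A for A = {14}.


int(A) = {14}, cl(A) = {13, 14, 16}, ∂A = {13, 16}.

Closed sets in (X, τ) are complements of opens:
  closed(X, τ) = {∅, {13}, {15}, {13, 15}, {13, 16}, {13, 14, 16}, {13, 15, 16}, {13, 14, 15, 16}}.
int(A) = ⋃ {U ∈ τ : U ⊆ A}. Opens contained in A: ∅, {14}.
Taking the union of these: int(A) = {14}.
cl(A) = ⋂ {C closed : A ⊆ C}. Closed sets containing A: {13, 14, 16}, {13, 14, 15, 16}.
Intersecting these: cl(A) = {13, 14, 16}.
∂A = cl(A) ∖ int(A) = {13, 14, 16} ∖ {14} = {13, 16}.


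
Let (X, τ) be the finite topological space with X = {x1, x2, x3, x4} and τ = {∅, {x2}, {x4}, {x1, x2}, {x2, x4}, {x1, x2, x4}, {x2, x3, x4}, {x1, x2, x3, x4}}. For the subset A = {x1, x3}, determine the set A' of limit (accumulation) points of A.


A' = ∅

For each x ∈ X, list the open sets U ∈ τ with x ∈ U, then check whether U ∩ (A ∖ {x}) ≠ ∅ for every such U.
  x = x1: open {x1, x2} ∋ x has {x1, x2} ∩ (A ∖ {x1}) = ∅, so x is NOT a limit point.
  x = x2: open {x2} ∋ x has {x2} ∩ (A ∖ {x2}) = ∅, so x is NOT a limit point.
  x = x3: open {x2, x3, x4} ∋ x has {x2, x3, x4} ∩ (A ∖ {x3}) = ∅, so x is NOT a limit point.
  x = x4: open {x4} ∋ x has {x4} ∩ (A ∖ {x4}) = ∅, so x is NOT a limit point.
Collecting: A' = ∅.


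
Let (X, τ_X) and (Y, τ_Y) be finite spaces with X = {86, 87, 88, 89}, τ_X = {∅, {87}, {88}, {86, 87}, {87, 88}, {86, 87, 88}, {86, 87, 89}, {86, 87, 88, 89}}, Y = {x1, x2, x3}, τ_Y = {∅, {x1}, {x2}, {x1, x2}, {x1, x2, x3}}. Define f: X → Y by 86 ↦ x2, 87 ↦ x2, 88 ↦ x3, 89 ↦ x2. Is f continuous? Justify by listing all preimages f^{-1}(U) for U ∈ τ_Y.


f IS continuous.

Compute f^{-1}(U) for each U ∈ τ_Y:
  U = ∅: f^{-1}(U) = ∅ ∈ τ_X ✓.
  U = {x1}: f^{-1}(U) = ∅ ∈ τ_X ✓.
  U = {x2}: f^{-1}(U) = {86, 87, 89} ∈ τ_X ✓.
  U = {x1, x2}: f^{-1}(U) = {86, 87, 89} ∈ τ_X ✓.
  U = {x1, x2, x3}: f^{-1}(U) = {86, 87, 88, 89} ∈ τ_X ✓.
Every preimage lies in τ_X, so f IS continuous.


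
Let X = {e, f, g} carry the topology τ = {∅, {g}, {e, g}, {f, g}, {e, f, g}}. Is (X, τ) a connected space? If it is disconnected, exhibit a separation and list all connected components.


(X, τ) is connected.

Find clopen sets (U ∈ τ with X ∖ U ∈ τ):
  U = ∅, X ∖ U = {e, f, g} — both open, so U is clopen.
  U = {e, f, g}, X ∖ U = ∅ — both open, so U is clopen.
Only trivial clopens (∅ and X) exist, so (X, τ) is connected.
Compute connected components by grouping points that agree on all clopens:
  component: {e, f, g}


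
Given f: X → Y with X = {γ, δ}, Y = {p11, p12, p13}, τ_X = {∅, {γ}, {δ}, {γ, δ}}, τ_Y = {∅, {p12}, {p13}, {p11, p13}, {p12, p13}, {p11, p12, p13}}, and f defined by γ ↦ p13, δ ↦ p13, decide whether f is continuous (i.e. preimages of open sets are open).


f IS continuous.

Compute f^{-1}(U) for each U ∈ τ_Y:
  U = ∅: f^{-1}(U) = ∅ ∈ τ_X ✓.
  U = {p12}: f^{-1}(U) = ∅ ∈ τ_X ✓.
  U = {p13}: f^{-1}(U) = {γ, δ} ∈ τ_X ✓.
  U = {p11, p13}: f^{-1}(U) = {γ, δ} ∈ τ_X ✓.
  U = {p12, p13}: f^{-1}(U) = {γ, δ} ∈ τ_X ✓.
  U = {p11, p12, p13}: f^{-1}(U) = {γ, δ} ∈ τ_X ✓.
Every preimage lies in τ_X, so f IS continuous.


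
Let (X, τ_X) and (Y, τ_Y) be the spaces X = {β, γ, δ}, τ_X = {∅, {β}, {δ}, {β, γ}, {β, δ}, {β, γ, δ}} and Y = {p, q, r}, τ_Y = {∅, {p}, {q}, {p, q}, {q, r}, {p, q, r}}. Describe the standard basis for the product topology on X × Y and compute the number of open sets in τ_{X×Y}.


Basis B = {∅ × ∅, {β} × {p}, {β} × {q}, {δ} × {p}, {δ} × {q}, {β} × {p, q}, {β, γ} × {p}, {β, δ} × {p}, {β} × {q, r}, {β, γ} × {q}, {β, δ} × {q}, {δ} × {p, q}, {δ} × {q, r}, {β} × {p, q, r}, {β, γ, δ} × {p}, {β, γ, δ} × {q}, {δ} × {p, q, r}, {β, γ} × {p, q}, {β, δ} × {p, q}, {β, γ} × {q, r}, {β, δ} × {q, r}, {β, γ} × {p, q, r}, {β, δ} × {p, q, r}, {β, γ, δ} × {p, q}, {β, γ, δ} × {q, r}, {β, γ, δ} × {p, q, r}}; |τ_{X×Y}| = 108.

Enumerate products U × V with U ∈ τ_X, V ∈ τ_Y (deduplicated):
  ∅ × ∅ = {} (∅)
  {β} × {p} = {(β,p)}
  {β} × {q} = {(β,q)}
  {δ} × {p} = {(δ,p)}
  {δ} × {q} = {(δ,q)}
  {β} × {p, q} = {(β,p), (β,q)}
  {β, γ} × {p} = {(β,p), (γ,p)}
  {β, δ} × {p} = {(β,p), (δ,p)}
  {β} × {q, r} = {(β,q), (β,r)}
  {β, γ} × {q} = {(β,q), (γ,q)}
  {β, δ} × {q} = {(β,q), (δ,q)}
  {δ} × {p, q} = {(δ,p), (δ,q)}
  {δ} × {q, r} = {(δ,q), (δ,r)}
  {β} × {p, q, r} = {(β,p), (β,q), (β,r)}
  {β, γ, δ} × {p} = {(β,p), (γ,p), (δ,p)}
  {β, γ, δ} × {q} = {(β,q), (γ,q), (δ,q)}
  {δ} × {p, q, r} = {(δ,p), (δ,q), (δ,r)}
  {β, γ} × {p, q} = {(β,p), (β,q), (γ,p), (γ,q)}
  {β, δ} × {p, q} = {(β,p), (β,q), (δ,p), (δ,q)}
  {β, γ} × {q, r} = {(β,q), (β,r), (γ,q), (γ,r)}
  {β, δ} × {q, r} = {(β,q), (β,r), (δ,q), (δ,r)}
  {β, γ} × {p, q, r} = {(β,p), (β,q), (β,r), (γ,p), (γ,q), (γ,r)}
  {β, δ} × {p, q, r} = {(β,p), (β,q), (β,r), (δ,p), (δ,q), (δ,r)}
  {β, γ, δ} × {p, q} = {(β,p), (β,q), (γ,p), (γ,q), (δ,p), (δ,q)}
  {β, γ, δ} × {q, r} = {(β,q), (β,r), (γ,q), (γ,r), (δ,q), (δ,r)}
  {β, γ, δ} × {p, q, r} = {(β,p), (β,q), (β,r), (γ,p), (γ,q), (γ,r), (δ,p), (δ,q), (δ,r)}
These 26 distinct sets form the basis B.
Close under arbitrary unions to get τ_{X×Y}; counting gives |τ_{X×Y}| = 108.


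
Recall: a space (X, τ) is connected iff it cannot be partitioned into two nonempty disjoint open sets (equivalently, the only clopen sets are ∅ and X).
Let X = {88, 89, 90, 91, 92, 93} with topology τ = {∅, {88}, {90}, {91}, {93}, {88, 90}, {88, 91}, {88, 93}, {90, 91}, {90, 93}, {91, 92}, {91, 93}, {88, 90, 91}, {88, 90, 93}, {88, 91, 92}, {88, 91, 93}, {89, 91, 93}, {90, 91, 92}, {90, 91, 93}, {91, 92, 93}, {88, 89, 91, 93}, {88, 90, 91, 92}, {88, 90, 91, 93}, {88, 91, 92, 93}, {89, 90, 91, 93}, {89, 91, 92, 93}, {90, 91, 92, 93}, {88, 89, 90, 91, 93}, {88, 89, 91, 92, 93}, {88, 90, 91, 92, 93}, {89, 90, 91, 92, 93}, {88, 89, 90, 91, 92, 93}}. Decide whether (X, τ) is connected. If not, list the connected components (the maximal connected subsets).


(X, τ) is disconnected; components = [{88}, {90}, {89, 91, 92, 93}].

Find clopen sets (U ∈ τ with X ∖ U ∈ τ):
  U = ∅, X ∖ U = {88, 89, 90, 91, 92, 93} — both open, so U is clopen.
  U = {88}, X ∖ U = {89, 90, 91, 92, 93} — both open, so U is clopen.
  U = {90}, X ∖ U = {88, 89, 91, 92, 93} — both open, so U is clopen.
  U = {88, 90}, X ∖ U = {89, 91, 92, 93} — both open, so U is clopen.
  U = {89, 91, 92, 93}, X ∖ U = {88, 90} — both open, so U is clopen.
  U = {88, 89, 91, 92, 93}, X ∖ U = {90} — both open, so U is clopen.
  U = {89, 90, 91, 92, 93}, X ∖ U = {88} — both open, so U is clopen.
  U = {88, 89, 90, 91, 92, 93}, X ∖ U = ∅ — both open, so U is clopen.
Nontrivial clopen(s) exist: e.g. {89, 91, 92, 93}. So (X, τ) is disconnected.
Compute connected components by grouping points that agree on all clopens:
  component: {88}
  component: {90}
  component: {89, 91, 92, 93}


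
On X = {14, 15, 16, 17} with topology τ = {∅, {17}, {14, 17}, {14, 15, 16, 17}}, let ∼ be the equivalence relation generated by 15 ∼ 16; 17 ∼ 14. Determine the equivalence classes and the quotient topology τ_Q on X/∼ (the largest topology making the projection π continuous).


X/∼ = {[14=17], [15=16]}; |τ_Q| = 3.

Equivalence classes: [14=17], [15=16].
Quotient map π: X → X/∼ sends 14 ↦ [14=17], 15 ↦ [15=16], 16 ↦ [15=16], 17 ↦ [14=17].
For each subset V ⊆ X/∼, compute π^{-1}(V) ⊆ X and check whether π^{-1}(V) ∈ τ. V is open in τ_Q iff π^{-1}(V) ∈ τ.
  V = {}: π^{-1}(V) = ∅ ∈ τ ✓.
  V = {[14=17]}: π^{-1}(V) = {14, 17} ∈ τ ✓.
  V = {[15=16]}: π^{-1}(V) = {15, 16} ∉ τ ✗.
  V = {[14=17], [15=16]}: π^{-1}(V) = {14, 15, 16, 17} ∈ τ ✓.
Open sets in the quotient: τ_Q = {{}, {[14=17]}, {[14=17], [15=16]}} (3 elements).


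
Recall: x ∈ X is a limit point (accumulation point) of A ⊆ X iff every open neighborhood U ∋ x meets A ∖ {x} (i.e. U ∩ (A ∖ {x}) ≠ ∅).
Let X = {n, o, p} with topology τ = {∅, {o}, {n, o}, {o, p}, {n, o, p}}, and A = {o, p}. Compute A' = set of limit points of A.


A' = {n, p}

For each x ∈ X, list the open sets U ∈ τ with x ∈ U, then check whether U ∩ (A ∖ {x}) ≠ ∅ for every such U.
  x = n: opens ∋ x are {n, o}, {n, o, p}; each meets A ∖ {n}, so x IS a limit point.
  x = o: open {o} ∋ x has {o} ∩ (A ∖ {o}) = ∅, so x is NOT a limit point.
  x = p: opens ∋ x are {o, p}, {n, o, p}; each meets A ∖ {p}, so x IS a limit point.
Collecting: A' = {n, p}.


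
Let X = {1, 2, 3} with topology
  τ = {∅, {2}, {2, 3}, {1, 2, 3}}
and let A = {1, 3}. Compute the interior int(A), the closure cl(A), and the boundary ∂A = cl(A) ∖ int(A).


int(A) = ∅, cl(A) = {1, 3}, ∂A = {1, 3}.

Closed sets in (X, τ) are complements of opens:
  closed(X, τ) = {∅, {1}, {1, 3}, {1, 2, 3}}.
int(A) = ⋃ {U ∈ τ : U ⊆ A}. Opens contained in A: ∅.
Taking the union of these: int(A) = ∅.
cl(A) = ⋂ {C closed : A ⊆ C}. Closed sets containing A: {1, 3}, {1, 2, 3}.
Intersecting these: cl(A) = {1, 3}.
∂A = cl(A) ∖ int(A) = {1, 3} ∖ ∅ = {1, 3}.


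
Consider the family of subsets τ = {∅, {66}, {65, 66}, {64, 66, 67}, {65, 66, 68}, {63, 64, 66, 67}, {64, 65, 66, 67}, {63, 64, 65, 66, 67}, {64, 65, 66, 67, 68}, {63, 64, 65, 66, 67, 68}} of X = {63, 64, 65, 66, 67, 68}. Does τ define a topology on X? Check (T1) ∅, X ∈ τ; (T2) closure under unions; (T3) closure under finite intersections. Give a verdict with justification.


τ IS a topology on X.

Axiom (T1): ∅ ∈ τ? Yes; X ∈ τ? Yes.
Axiom (T2/T3): check pairwise unions and intersections of members of τ.
All pairwise intersections and unions checked — each lies in τ. Therefore τ satisfies (T1), (T2), (T3): it IS a topology on X.


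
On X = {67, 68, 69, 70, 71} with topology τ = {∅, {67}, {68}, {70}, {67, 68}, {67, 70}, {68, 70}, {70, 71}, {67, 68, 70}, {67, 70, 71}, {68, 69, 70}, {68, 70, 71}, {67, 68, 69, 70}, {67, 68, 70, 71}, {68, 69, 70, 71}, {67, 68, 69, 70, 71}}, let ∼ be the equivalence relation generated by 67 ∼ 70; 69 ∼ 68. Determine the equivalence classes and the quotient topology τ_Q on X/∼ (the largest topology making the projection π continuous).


X/∼ = {[67=70], [68=69], [71]}; |τ_Q| = 5.

Equivalence classes: [67=70], [68=69], [71].
Quotient map π: X → X/∼ sends 67 ↦ [67=70], 68 ↦ [68=69], 69 ↦ [68=69], 70 ↦ [67=70], 71 ↦ [71].
For each subset V ⊆ X/∼, compute π^{-1}(V) ⊆ X and check whether π^{-1}(V) ∈ τ. V is open in τ_Q iff π^{-1}(V) ∈ τ.
  V = {}: π^{-1}(V) = ∅ ∈ τ ✓.
  V = {[67=70]}: π^{-1}(V) = {67, 70} ∈ τ ✓.
  V = {[68=69]}: π^{-1}(V) = {68, 69} ∉ τ ✗.
  V = {[67=70], [68=69]}: π^{-1}(V) = {67, 68, 69, 70} ∈ τ ✓.
  V = {[71]}: π^{-1}(V) = {71} ∉ τ ✗.
  V = {[67=70], [71]}: π^{-1}(V) = {67, 70, 71} ∈ τ ✓.
  V = {[68=69], [71]}: π^{-1}(V) = {68, 69, 71} ∉ τ ✗.
  V = {[67=70], [68=69], [71]}: π^{-1}(V) = {67, 68, 69, 70, 71} ∈ τ ✓.
Open sets in the quotient: τ_Q = {{}, {[67=70]}, {[67=70], [68=69]}, {[67=70], [71]}, {[67=70], [68=69], [71]}} (5 elements).


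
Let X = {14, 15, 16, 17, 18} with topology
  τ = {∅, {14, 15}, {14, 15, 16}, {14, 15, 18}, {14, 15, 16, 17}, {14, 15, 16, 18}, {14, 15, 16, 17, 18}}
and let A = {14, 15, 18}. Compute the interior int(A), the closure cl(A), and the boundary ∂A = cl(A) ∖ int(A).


int(A) = {14, 15, 18}, cl(A) = {14, 15, 16, 17, 18}, ∂A = {16, 17}.

Closed sets in (X, τ) are complements of opens:
  closed(X, τ) = {∅, {17}, {18}, {16, 17}, {17, 18}, {16, 17, 18}, {14, 15, 16, 17, 18}}.
int(A) = ⋃ {U ∈ τ : U ⊆ A}. Opens contained in A: ∅, {14, 15}, {14, 15, 18}.
Taking the union of these: int(A) = {14, 15, 18}.
cl(A) = ⋂ {C closed : A ⊆ C}. Closed sets containing A: {14, 15, 16, 17, 18}.
Intersecting these: cl(A) = {14, 15, 16, 17, 18}.
∂A = cl(A) ∖ int(A) = {14, 15, 16, 17, 18} ∖ {14, 15, 18} = {16, 17}.


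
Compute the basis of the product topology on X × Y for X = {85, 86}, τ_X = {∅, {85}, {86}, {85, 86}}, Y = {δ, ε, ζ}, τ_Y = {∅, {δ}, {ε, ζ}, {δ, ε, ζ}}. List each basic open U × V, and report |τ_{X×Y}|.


Basis B = {∅ × ∅, {85} × {δ}, {86} × {δ}, {85, 86} × {δ}, {85} × {ε, ζ}, {86} × {ε, ζ}, {85} × {δ, ε, ζ}, {86} × {δ, ε, ζ}, {85, 86} × {ε, ζ}, {85, 86} × {δ, ε, ζ}}; |τ_{X×Y}| = 16.

Enumerate products U × V with U ∈ τ_X, V ∈ τ_Y (deduplicated):
  ∅ × ∅ = {} (∅)
  {85} × {δ} = {(85,δ)}
  {86} × {δ} = {(86,δ)}
  {85, 86} × {δ} = {(85,δ), (86,δ)}
  {85} × {ε, ζ} = {(85,ε), (85,ζ)}
  {86} × {ε, ζ} = {(86,ε), (86,ζ)}
  {85} × {δ, ε, ζ} = {(85,δ), (85,ε), (85,ζ)}
  {86} × {δ, ε, ζ} = {(86,δ), (86,ε), (86,ζ)}
  {85, 86} × {ε, ζ} = {(85,ε), (85,ζ), (86,ε), (86,ζ)}
  {85, 86} × {δ, ε, ζ} = {(85,δ), (85,ε), (85,ζ), (86,δ), (86,ε), (86,ζ)}
These 10 distinct sets form the basis B.
Close under arbitrary unions to get τ_{X×Y}; counting gives |τ_{X×Y}| = 16.


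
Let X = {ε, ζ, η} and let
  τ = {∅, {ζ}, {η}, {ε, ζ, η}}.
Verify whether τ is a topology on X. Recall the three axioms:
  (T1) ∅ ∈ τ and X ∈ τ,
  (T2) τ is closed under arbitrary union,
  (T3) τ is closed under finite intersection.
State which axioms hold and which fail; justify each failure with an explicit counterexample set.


τ is NOT a topology on X.

Axiom (T1): ∅ ∈ τ? Yes; X ∈ τ? Yes.
Axiom (T2/T3): check pairwise unions and intersections of members of τ.
Counterexample for (T2): {ζ} ∪ {η} = {ζ, η} ∉ τ. Therefore τ is NOT a topology.


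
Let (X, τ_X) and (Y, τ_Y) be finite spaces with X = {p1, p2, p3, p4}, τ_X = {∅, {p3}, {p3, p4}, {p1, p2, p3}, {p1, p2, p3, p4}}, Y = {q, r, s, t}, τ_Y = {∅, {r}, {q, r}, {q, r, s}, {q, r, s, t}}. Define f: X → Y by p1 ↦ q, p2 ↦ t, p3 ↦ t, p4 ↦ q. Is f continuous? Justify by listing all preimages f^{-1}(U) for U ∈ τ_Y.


f is NOT continuous.

Compute f^{-1}(U) for each U ∈ τ_Y:
  U = ∅: f^{-1}(U) = ∅ ∈ τ_X ✓.
  U = {r}: f^{-1}(U) = ∅ ∈ τ_X ✓.
  U = {q, r}: f^{-1}(U) = {p1, p4} ∉ τ_X ✗.
  U = {q, r, s}: f^{-1}(U) = {p1, p4} ∉ τ_X ✗.
  U = {q, r, s, t}: f^{-1}(U) = {p1, p2, p3, p4} ∈ τ_X ✓.
Found U = {q, r} with f^{-1}(U) = {p1, p4} not in τ_X. Therefore f is NOT continuous.


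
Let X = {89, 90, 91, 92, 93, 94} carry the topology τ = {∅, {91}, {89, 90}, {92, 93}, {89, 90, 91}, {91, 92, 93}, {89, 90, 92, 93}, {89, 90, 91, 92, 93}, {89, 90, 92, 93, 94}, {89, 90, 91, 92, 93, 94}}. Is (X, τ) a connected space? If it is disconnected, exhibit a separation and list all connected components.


(X, τ) is disconnected; components = [{91}, {89, 90, 92, 93, 94}].

Find clopen sets (U ∈ τ with X ∖ U ∈ τ):
  U = ∅, X ∖ U = {89, 90, 91, 92, 93, 94} — both open, so U is clopen.
  U = {91}, X ∖ U = {89, 90, 92, 93, 94} — both open, so U is clopen.
  U = {89, 90, 92, 93, 94}, X ∖ U = {91} — both open, so U is clopen.
  U = {89, 90, 91, 92, 93, 94}, X ∖ U = ∅ — both open, so U is clopen.
Nontrivial clopen(s) exist: e.g. {91}. So (X, τ) is disconnected.
Compute connected components by grouping points that agree on all clopens:
  component: {91}
  component: {89, 90, 92, 93, 94}


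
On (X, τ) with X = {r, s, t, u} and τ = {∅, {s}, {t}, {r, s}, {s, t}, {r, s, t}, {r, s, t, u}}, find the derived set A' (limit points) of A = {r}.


A' = {u}

For each x ∈ X, list the open sets U ∈ τ with x ∈ U, then check whether U ∩ (A ∖ {x}) ≠ ∅ for every such U.
  x = r: open {r, s} ∋ x has {r, s} ∩ (A ∖ {r}) = ∅, so x is NOT a limit point.
  x = s: open {s} ∋ x has {s} ∩ (A ∖ {s}) = ∅, so x is NOT a limit point.
  x = t: open {t} ∋ x has {t} ∩ (A ∖ {t}) = ∅, so x is NOT a limit point.
  x = u: opens ∋ x are {r, s, t, u}; each meets A ∖ {u}, so x IS a limit point.
Collecting: A' = {u}.


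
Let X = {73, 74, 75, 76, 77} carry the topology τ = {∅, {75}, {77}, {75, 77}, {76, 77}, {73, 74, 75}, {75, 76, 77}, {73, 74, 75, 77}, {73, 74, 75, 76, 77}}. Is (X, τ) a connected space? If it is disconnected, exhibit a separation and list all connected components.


(X, τ) is disconnected; components = [{76, 77}, {73, 74, 75}].

Find clopen sets (U ∈ τ with X ∖ U ∈ τ):
  U = ∅, X ∖ U = {73, 74, 75, 76, 77} — both open, so U is clopen.
  U = {76, 77}, X ∖ U = {73, 74, 75} — both open, so U is clopen.
  U = {73, 74, 75}, X ∖ U = {76, 77} — both open, so U is clopen.
  U = {73, 74, 75, 76, 77}, X ∖ U = ∅ — both open, so U is clopen.
Nontrivial clopen(s) exist: e.g. {73, 74, 75}. So (X, τ) is disconnected.
Compute connected components by grouping points that agree on all clopens:
  component: {76, 77}
  component: {73, 74, 75}


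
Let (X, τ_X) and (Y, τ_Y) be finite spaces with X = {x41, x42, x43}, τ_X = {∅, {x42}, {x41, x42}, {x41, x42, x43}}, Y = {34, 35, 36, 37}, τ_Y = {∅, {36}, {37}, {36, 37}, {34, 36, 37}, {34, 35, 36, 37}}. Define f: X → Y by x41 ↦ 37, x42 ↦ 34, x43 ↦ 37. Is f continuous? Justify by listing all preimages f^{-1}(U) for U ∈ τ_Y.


f is NOT continuous.

Compute f^{-1}(U) for each U ∈ τ_Y:
  U = ∅: f^{-1}(U) = ∅ ∈ τ_X ✓.
  U = {36}: f^{-1}(U) = ∅ ∈ τ_X ✓.
  U = {37}: f^{-1}(U) = {x41, x43} ∉ τ_X ✗.
  U = {36, 37}: f^{-1}(U) = {x41, x43} ∉ τ_X ✗.
  U = {34, 36, 37}: f^{-1}(U) = {x41, x42, x43} ∈ τ_X ✓.
  U = {34, 35, 36, 37}: f^{-1}(U) = {x41, x42, x43} ∈ τ_X ✓.
Found U = {37} with f^{-1}(U) = {x41, x43} not in τ_X. Therefore f is NOT continuous.


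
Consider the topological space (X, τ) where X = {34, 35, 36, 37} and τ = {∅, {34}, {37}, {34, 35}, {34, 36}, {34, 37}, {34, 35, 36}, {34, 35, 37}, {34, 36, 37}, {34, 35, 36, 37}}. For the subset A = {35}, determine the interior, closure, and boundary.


int(A) = ∅, cl(A) = {35}, ∂A = {35}.

Closed sets in (X, τ) are complements of opens:
  closed(X, τ) = {∅, {35}, {36}, {37}, {35, 36}, {35, 37}, {36, 37}, {34, 35, 36}, {35, 36, 37}, {34, 35, 36, 37}}.
int(A) = ⋃ {U ∈ τ : U ⊆ A}. Opens contained in A: ∅.
Taking the union of these: int(A) = ∅.
cl(A) = ⋂ {C closed : A ⊆ C}. Closed sets containing A: {35}, {35, 36}, {35, 37}, {34, 35, 36}, {35, 36, 37}, {34, 35, 36, 37}.
Intersecting these: cl(A) = {35}.
∂A = cl(A) ∖ int(A) = {35} ∖ ∅ = {35}.


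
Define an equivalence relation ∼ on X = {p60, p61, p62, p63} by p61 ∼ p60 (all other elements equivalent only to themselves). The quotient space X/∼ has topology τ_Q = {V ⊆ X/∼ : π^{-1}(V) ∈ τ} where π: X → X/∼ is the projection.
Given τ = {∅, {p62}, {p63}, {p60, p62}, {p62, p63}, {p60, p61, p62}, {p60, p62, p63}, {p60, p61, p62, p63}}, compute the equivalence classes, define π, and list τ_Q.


X/∼ = {[p60=p61], [p62], [p63]}; |τ_Q| = 6.

Equivalence classes: [p60=p61], [p62], [p63].
Quotient map π: X → X/∼ sends p60 ↦ [p60=p61], p61 ↦ [p60=p61], p62 ↦ [p62], p63 ↦ [p63].
For each subset V ⊆ X/∼, compute π^{-1}(V) ⊆ X and check whether π^{-1}(V) ∈ τ. V is open in τ_Q iff π^{-1}(V) ∈ τ.
  V = {}: π^{-1}(V) = ∅ ∈ τ ✓.
  V = {[p60=p61]}: π^{-1}(V) = {p60, p61} ∉ τ ✗.
  V = {[p62]}: π^{-1}(V) = {p62} ∈ τ ✓.
  V = {[p60=p61], [p62]}: π^{-1}(V) = {p60, p61, p62} ∈ τ ✓.
  V = {[p63]}: π^{-1}(V) = {p63} ∈ τ ✓.
  V = {[p60=p61], [p63]}: π^{-1}(V) = {p60, p61, p63} ∉ τ ✗.
  V = {[p62], [p63]}: π^{-1}(V) = {p62, p63} ∈ τ ✓.
  V = {[p60=p61], [p62], [p63]}: π^{-1}(V) = {p60, p61, p62, p63} ∈ τ ✓.
Open sets in the quotient: τ_Q = {{}, {[p62]}, {[p60=p61], [p62]}, {[p63]}, {[p62], [p63]}, {[p60=p61], [p62], [p63]}} (6 elements).


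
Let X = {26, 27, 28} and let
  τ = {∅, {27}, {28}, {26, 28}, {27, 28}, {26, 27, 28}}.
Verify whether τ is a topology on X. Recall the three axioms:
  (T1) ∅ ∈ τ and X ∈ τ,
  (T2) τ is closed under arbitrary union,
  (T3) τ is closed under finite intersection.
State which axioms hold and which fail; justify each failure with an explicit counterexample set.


τ IS a topology on X.

Axiom (T1): ∅ ∈ τ? Yes; X ∈ τ? Yes.
Axiom (T2/T3): check pairwise unions and intersections of members of τ.
All pairwise intersections and unions checked — each lies in τ. Therefore τ satisfies (T1), (T2), (T3): it IS a topology on X.


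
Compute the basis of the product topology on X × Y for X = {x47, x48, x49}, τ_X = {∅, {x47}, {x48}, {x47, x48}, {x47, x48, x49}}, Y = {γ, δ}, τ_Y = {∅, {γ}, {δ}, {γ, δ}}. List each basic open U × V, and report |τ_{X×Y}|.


Basis B = {∅ × ∅, {x47} × {γ}, {x47} × {δ}, {x48} × {γ}, {x48} × {δ}, {x47} × {γ, δ}, {x47, x48} × {γ}, {x47, x48} × {δ}, {x48} × {γ, δ}, {x47, x48, x49} × {γ}, {x47, x48, x49} × {δ}, {x47, x48} × {γ, δ}, {x47, x48, x49} × {γ, δ}}; |τ_{X×Y}| = 25.

Enumerate products U × V with U ∈ τ_X, V ∈ τ_Y (deduplicated):
  ∅ × ∅ = {} (∅)
  {x47} × {γ} = {(x47,γ)}
  {x47} × {δ} = {(x47,δ)}
  {x48} × {γ} = {(x48,γ)}
  {x48} × {δ} = {(x48,δ)}
  {x47} × {γ, δ} = {(x47,γ), (x47,δ)}
  {x47, x48} × {γ} = {(x47,γ), (x48,γ)}
  {x47, x48} × {δ} = {(x47,δ), (x48,δ)}
  {x48} × {γ, δ} = {(x48,γ), (x48,δ)}
  {x47, x48, x49} × {γ} = {(x47,γ), (x48,γ), (x49,γ)}
  {x47, x48, x49} × {δ} = {(x47,δ), (x48,δ), (x49,δ)}
  {x47, x48} × {γ, δ} = {(x47,γ), (x47,δ), (x48,γ), (x48,δ)}
  {x47, x48, x49} × {γ, δ} = {(x47,γ), (x47,δ), (x48,γ), (x48,δ), (x49,γ), (x49,δ)}
These 13 distinct sets form the basis B.
Close under arbitrary unions to get τ_{X×Y}; counting gives |τ_{X×Y}| = 25.


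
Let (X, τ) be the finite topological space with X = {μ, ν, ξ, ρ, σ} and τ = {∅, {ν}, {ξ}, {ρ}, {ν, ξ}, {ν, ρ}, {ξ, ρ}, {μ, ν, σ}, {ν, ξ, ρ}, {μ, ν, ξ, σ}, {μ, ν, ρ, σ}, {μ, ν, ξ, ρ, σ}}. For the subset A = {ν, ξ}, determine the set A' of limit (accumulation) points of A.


A' = {μ, σ}

For each x ∈ X, list the open sets U ∈ τ with x ∈ U, then check whether U ∩ (A ∖ {x}) ≠ ∅ for every such U.
  x = μ: opens ∋ x are {μ, ν, σ}, {μ, ν, ξ, σ}, {μ, ν, ρ, σ}, {μ, ν, ξ, ρ, σ}; each meets A ∖ {μ}, so x IS a limit point.
  x = ν: open {ν} ∋ x has {ν} ∩ (A ∖ {ν}) = ∅, so x is NOT a limit point.
  x = ξ: open {ξ} ∋ x has {ξ} ∩ (A ∖ {ξ}) = ∅, so x is NOT a limit point.
  x = ρ: open {ρ} ∋ x has {ρ} ∩ (A ∖ {ρ}) = ∅, so x is NOT a limit point.
  x = σ: opens ∋ x are {μ, ν, σ}, {μ, ν, ξ, σ}, {μ, ν, ρ, σ}, {μ, ν, ξ, ρ, σ}; each meets A ∖ {σ}, so x IS a limit point.
Collecting: A' = {μ, σ}.


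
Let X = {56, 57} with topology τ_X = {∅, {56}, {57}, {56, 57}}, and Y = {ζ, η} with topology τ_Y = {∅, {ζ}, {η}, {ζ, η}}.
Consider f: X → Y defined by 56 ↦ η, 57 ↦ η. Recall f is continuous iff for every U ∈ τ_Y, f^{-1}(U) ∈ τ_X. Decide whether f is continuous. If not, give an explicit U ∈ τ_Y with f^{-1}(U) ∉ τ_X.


f IS continuous.

Compute f^{-1}(U) for each U ∈ τ_Y:
  U = ∅: f^{-1}(U) = ∅ ∈ τ_X ✓.
  U = {ζ}: f^{-1}(U) = ∅ ∈ τ_X ✓.
  U = {η}: f^{-1}(U) = {56, 57} ∈ τ_X ✓.
  U = {ζ, η}: f^{-1}(U) = {56, 57} ∈ τ_X ✓.
Every preimage lies in τ_X, so f IS continuous.


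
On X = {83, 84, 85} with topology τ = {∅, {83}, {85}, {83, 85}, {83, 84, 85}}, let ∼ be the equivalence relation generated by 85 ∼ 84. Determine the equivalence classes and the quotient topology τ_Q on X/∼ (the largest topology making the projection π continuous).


X/∼ = {[83], [84=85]}; |τ_Q| = 3.

Equivalence classes: [83], [84=85].
Quotient map π: X → X/∼ sends 83 ↦ [83], 84 ↦ [84=85], 85 ↦ [84=85].
For each subset V ⊆ X/∼, compute π^{-1}(V) ⊆ X and check whether π^{-1}(V) ∈ τ. V is open in τ_Q iff π^{-1}(V) ∈ τ.
  V = {}: π^{-1}(V) = ∅ ∈ τ ✓.
  V = {[83]}: π^{-1}(V) = {83} ∈ τ ✓.
  V = {[84=85]}: π^{-1}(V) = {84, 85} ∉ τ ✗.
  V = {[83], [84=85]}: π^{-1}(V) = {83, 84, 85} ∈ τ ✓.
Open sets in the quotient: τ_Q = {{}, {[83]}, {[83], [84=85]}} (3 elements).


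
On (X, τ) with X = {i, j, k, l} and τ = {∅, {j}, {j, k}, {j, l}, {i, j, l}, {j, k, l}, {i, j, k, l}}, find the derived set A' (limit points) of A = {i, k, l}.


A' = {i}

For each x ∈ X, list the open sets U ∈ τ with x ∈ U, then check whether U ∩ (A ∖ {x}) ≠ ∅ for every such U.
  x = i: opens ∋ x are {i, j, l}, {i, j, k, l}; each meets A ∖ {i}, so x IS a limit point.
  x = j: open {j} ∋ x has {j} ∩ (A ∖ {j}) = ∅, so x is NOT a limit point.
  x = k: open {j, k} ∋ x has {j, k} ∩ (A ∖ {k}) = ∅, so x is NOT a limit point.
  x = l: open {j, l} ∋ x has {j, l} ∩ (A ∖ {l}) = ∅, so x is NOT a limit point.
Collecting: A' = {i}.


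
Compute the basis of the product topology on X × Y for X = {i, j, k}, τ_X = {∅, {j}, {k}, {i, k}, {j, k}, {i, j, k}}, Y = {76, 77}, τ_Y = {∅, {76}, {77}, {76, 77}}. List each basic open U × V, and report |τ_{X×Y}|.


Basis B = {∅ × ∅, {j} × {76}, {j} × {77}, {k} × {76}, {k} × {77}, {i, k} × {76}, {i, k} × {77}, {j} × {76, 77}, {j, k} × {76}, {j, k} × {77}, {k} × {76, 77}, {i, j, k} × {76}, {i, j, k} × {77}, {i, k} × {76, 77}, {j, k} × {76, 77}, {i, j, k} × {76, 77}}; |τ_{X×Y}| = 36.

Enumerate products U × V with U ∈ τ_X, V ∈ τ_Y (deduplicated):
  ∅ × ∅ = {} (∅)
  {j} × {76} = {(j,76)}
  {j} × {77} = {(j,77)}
  {k} × {76} = {(k,76)}
  {k} × {77} = {(k,77)}
  {i, k} × {76} = {(i,76), (k,76)}
  {i, k} × {77} = {(i,77), (k,77)}
  {j} × {76, 77} = {(j,76), (j,77)}
  {j, k} × {76} = {(j,76), (k,76)}
  {j, k} × {77} = {(j,77), (k,77)}
  {k} × {76, 77} = {(k,76), (k,77)}
  {i, j, k} × {76} = {(i,76), (j,76), (k,76)}
  {i, j, k} × {77} = {(i,77), (j,77), (k,77)}
  {i, k} × {76, 77} = {(i,76), (i,77), (k,76), (k,77)}
  {j, k} × {76, 77} = {(j,76), (j,77), (k,76), (k,77)}
  {i, j, k} × {76, 77} = {(i,76), (i,77), (j,76), (j,77), (k,76), (k,77)}
These 16 distinct sets form the basis B.
Close under arbitrary unions to get τ_{X×Y}; counting gives |τ_{X×Y}| = 36.


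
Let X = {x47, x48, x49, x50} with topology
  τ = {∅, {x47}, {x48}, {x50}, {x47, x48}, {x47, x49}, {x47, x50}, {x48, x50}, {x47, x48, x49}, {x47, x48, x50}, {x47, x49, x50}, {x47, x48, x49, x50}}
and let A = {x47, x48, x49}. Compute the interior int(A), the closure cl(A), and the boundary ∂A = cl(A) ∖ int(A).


int(A) = {x47, x48, x49}, cl(A) = {x47, x48, x49}, ∂A = ∅.

Closed sets in (X, τ) are complements of opens:
  closed(X, τ) = {∅, {x48}, {x49}, {x50}, {x47, x49}, {x48, x49}, {x48, x50}, {x49, x50}, {x47, x48, x49}, {x47, x49, x50}, {x48, x49, x50}, {x47, x48, x49, x50}}.
int(A) = ⋃ {U ∈ τ : U ⊆ A}. Opens contained in A: ∅, {x47}, {x48}, {x47, x48}, {x47, x49}, {x47, x48, x49}.
Taking the union of these: int(A) = {x47, x48, x49}.
cl(A) = ⋂ {C closed : A ⊆ C}. Closed sets containing A: {x47, x48, x49}, {x47, x48, x49, x50}.
Intersecting these: cl(A) = {x47, x48, x49}.
∂A = cl(A) ∖ int(A) = {x47, x48, x49} ∖ {x47, x48, x49} = ∅.
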